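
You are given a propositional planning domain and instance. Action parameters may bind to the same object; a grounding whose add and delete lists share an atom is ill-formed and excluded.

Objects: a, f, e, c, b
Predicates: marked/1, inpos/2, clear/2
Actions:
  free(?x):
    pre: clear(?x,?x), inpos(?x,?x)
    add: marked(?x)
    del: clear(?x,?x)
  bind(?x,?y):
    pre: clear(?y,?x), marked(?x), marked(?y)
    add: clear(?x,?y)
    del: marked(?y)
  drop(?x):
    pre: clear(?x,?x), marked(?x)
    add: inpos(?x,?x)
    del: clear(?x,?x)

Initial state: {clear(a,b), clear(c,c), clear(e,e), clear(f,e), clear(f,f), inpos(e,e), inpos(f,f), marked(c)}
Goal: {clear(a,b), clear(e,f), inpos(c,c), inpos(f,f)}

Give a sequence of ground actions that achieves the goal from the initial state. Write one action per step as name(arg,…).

free(f); free(e); bind(e,f); drop(c)

1. free(f)  →  {clear(a,b), clear(c,c), clear(e,e), clear(f,e), inpos(e,e), inpos(f,f), marked(c), marked(f)}
2. free(e)  →  {clear(a,b), clear(c,c), clear(f,e), inpos(e,e), inpos(f,f), marked(c), marked(e), marked(f)}
3. bind(e,f)  →  {clear(a,b), clear(c,c), clear(e,f), clear(f,e), inpos(e,e), inpos(f,f), marked(c), marked(e)}
4. drop(c)  →  {clear(a,b), clear(e,f), clear(f,e), inpos(c,c), inpos(e,e), inpos(f,f), marked(c), marked(e)}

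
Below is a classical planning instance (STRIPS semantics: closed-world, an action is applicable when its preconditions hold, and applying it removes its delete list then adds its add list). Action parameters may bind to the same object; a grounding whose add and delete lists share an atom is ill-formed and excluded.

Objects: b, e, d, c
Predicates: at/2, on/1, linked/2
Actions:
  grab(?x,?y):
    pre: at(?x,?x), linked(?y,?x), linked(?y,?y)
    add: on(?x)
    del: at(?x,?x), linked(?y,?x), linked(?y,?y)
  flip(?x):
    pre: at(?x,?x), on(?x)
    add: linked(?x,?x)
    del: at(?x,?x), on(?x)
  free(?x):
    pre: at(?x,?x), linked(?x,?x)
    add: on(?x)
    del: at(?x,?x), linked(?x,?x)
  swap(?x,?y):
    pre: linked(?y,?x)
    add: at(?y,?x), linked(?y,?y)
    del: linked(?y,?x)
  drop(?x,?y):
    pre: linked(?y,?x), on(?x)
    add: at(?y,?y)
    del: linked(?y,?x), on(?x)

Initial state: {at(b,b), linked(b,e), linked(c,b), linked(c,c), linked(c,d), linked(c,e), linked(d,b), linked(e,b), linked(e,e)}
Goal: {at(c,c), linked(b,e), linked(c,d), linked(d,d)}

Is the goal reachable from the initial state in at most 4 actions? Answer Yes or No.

Yes

1. grab(b,e)  →  {linked(b,e), linked(c,b), linked(c,c), linked(c,d), linked(c,e), linked(d,b), on(b)}
2. swap(b,d)  →  {at(d,b), linked(b,e), linked(c,b), linked(c,c), linked(c,d), linked(c,e), linked(d,d), on(b)}
3. drop(b,c)  →  {at(c,c), at(d,b), linked(b,e), linked(c,c), linked(c,d), linked(c,e), linked(d,d)}
optimal plan length = 3; 3 ≤ 4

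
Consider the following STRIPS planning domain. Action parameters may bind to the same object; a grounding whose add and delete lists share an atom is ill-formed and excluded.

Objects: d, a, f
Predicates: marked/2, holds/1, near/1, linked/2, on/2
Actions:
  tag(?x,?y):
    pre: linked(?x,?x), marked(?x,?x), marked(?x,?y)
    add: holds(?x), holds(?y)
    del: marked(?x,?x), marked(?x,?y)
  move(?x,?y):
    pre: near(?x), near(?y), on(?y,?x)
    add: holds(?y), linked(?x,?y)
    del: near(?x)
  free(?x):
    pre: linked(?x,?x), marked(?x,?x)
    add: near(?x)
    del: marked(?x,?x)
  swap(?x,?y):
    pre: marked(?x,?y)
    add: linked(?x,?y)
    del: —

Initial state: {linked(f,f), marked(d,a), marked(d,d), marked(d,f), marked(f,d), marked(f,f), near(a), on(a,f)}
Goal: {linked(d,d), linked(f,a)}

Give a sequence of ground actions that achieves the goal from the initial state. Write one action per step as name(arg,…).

free(f); move(f,a); swap(d,d)

1. free(f)  →  {linked(f,f), marked(d,a), marked(d,d), marked(d,f), marked(f,d), near(a), near(f), on(a,f)}
2. move(f,a)  →  {holds(a), linked(f,a), linked(f,f), marked(d,a), marked(d,d), marked(d,f), marked(f,d), near(a), on(a,f)}
3. swap(d,d)  →  {holds(a), linked(d,d), linked(f,a), linked(f,f), marked(d,a), marked(d,d), marked(d,f), marked(f,d), near(a), on(a,f)}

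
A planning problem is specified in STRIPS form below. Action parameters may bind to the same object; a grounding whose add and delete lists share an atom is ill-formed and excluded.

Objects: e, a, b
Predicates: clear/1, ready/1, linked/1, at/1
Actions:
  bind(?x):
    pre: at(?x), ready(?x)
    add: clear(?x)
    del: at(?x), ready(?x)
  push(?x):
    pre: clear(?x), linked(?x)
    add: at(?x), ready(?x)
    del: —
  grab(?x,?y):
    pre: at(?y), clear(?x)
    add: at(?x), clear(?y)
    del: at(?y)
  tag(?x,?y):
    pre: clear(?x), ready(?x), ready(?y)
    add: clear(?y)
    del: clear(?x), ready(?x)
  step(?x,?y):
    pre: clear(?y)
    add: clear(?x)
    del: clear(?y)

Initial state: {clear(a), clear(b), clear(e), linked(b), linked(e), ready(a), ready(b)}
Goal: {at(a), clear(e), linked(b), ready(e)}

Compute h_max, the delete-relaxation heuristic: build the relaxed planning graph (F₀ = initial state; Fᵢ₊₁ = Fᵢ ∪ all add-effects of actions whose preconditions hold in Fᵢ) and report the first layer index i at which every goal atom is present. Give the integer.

2

F0 = init (7 atoms)
F1 = F0 ∪ {at(b), at(e), ready(e)}  (10 atoms)
F2 = F1 ∪ {at(a)}  (11 atoms)
goal ⊆ F2  ⇒  h_max = 2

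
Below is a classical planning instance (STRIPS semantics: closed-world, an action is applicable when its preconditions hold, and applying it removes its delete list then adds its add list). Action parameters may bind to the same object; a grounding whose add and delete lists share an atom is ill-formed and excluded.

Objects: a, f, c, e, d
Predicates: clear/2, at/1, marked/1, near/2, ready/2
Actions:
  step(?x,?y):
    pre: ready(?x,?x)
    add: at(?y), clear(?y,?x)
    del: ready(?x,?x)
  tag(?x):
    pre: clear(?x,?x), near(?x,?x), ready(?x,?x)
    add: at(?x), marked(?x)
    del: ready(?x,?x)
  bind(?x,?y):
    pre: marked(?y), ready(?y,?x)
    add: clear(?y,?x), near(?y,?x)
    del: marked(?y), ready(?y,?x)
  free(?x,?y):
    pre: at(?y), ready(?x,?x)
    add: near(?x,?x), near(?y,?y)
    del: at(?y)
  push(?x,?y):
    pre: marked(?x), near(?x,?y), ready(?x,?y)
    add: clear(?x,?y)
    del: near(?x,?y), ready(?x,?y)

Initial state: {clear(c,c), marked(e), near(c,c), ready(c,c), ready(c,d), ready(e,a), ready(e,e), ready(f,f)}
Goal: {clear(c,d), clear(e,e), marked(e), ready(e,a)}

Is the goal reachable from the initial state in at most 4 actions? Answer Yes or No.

1. step(e,e)  →  {at(e), clear(c,c), clear(e,e), marked(e), near(c,c), ready(c,c), ready(c,d), ready(e,a), ready(f,f)}
2. tag(c)  →  {at(c), at(e), clear(c,c), clear(e,e), marked(c), marked(e), near(c,c), ready(c,d), ready(e,a), ready(f,f)}
3. bind(d,c)  →  {at(c), at(e), clear(c,c), clear(c,d), clear(e,e), marked(e), near(c,c), near(c,d), ready(e,a), ready(f,f)}
optimal plan length = 3; 3 ≤ 4

Yes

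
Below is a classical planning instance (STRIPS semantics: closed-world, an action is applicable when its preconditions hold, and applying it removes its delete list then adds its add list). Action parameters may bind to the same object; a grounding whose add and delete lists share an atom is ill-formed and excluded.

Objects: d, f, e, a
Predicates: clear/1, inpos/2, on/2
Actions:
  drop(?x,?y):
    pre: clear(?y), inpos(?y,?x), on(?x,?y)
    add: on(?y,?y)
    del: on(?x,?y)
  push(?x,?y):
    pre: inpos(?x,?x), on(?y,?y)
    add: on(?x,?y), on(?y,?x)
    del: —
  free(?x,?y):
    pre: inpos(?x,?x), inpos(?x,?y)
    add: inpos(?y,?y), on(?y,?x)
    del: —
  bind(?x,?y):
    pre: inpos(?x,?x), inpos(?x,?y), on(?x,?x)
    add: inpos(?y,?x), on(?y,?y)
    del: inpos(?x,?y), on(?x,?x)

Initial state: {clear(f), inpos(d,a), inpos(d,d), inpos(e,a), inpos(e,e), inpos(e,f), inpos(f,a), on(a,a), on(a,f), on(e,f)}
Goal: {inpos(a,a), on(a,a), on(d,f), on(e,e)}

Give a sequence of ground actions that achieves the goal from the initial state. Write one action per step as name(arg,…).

drop(a,f); push(d,f); free(d,a); free(e,e)

1. drop(a,f)  →  {clear(f), inpos(d,a), inpos(d,d), inpos(e,a), inpos(e,e), inpos(e,f), inpos(f,a), on(a,a), on(e,f), on(f,f)}
2. push(d,f)  →  {clear(f), inpos(d,a), inpos(d,d), inpos(e,a), inpos(e,e), inpos(e,f), inpos(f,a), on(a,a), on(d,f), on(e,f), on(f,d), on(f,f)}
3. free(d,a)  →  {clear(f), inpos(a,a), inpos(d,a), inpos(d,d), inpos(e,a), inpos(e,e), inpos(e,f), inpos(f,a), on(a,a), on(a,d), on(d,f), on(e,f), on(f,d), on(f,f)}
4. free(e,e)  →  {clear(f), inpos(a,a), inpos(d,a), inpos(d,d), inpos(e,a), inpos(e,e), inpos(e,f), inpos(f,a), on(a,a), on(a,d), on(d,f), on(e,e), on(e,f), on(f,d), on(f,f)}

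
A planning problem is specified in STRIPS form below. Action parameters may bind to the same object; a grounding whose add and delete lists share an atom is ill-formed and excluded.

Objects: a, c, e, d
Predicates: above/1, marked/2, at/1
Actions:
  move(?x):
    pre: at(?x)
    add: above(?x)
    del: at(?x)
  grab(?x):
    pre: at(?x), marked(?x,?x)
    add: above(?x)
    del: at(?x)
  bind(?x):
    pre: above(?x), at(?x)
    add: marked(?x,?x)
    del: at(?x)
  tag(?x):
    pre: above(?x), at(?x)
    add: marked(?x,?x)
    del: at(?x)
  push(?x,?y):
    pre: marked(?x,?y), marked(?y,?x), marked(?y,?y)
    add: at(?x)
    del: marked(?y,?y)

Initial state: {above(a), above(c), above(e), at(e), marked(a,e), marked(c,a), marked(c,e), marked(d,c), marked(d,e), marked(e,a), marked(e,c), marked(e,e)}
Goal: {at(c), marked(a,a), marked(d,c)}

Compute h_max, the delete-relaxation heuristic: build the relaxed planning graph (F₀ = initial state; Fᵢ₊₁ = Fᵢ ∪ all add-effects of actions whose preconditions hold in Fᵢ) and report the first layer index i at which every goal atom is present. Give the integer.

2

F0 = init (12 atoms)
F1 = F0 ∪ {at(a), at(c)}  (14 atoms)
F2 = F1 ∪ {marked(a,a), marked(c,c)}  (16 atoms)
goal ⊆ F2  ⇒  h_max = 2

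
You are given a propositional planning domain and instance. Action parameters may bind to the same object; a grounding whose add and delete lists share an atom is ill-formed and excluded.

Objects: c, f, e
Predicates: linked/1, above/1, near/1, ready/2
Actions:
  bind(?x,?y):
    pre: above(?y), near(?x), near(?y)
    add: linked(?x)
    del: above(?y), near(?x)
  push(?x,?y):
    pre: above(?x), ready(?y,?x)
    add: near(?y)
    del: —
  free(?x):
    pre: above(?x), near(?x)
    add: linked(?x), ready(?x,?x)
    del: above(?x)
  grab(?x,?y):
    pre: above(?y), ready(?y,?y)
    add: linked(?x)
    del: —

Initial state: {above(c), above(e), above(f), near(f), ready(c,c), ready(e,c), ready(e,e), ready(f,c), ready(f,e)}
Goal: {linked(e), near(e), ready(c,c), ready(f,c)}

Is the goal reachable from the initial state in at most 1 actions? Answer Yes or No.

No

1. push(c,e)  →  {above(c), above(e), above(f), near(e), near(f), ready(c,c), ready(e,c), ready(e,e), ready(f,c), ready(f,e)}
2. free(e)  →  {above(c), above(f), linked(e), near(e), near(f), ready(c,c), ready(e,c), ready(e,e), ready(f,c), ready(f,e)}
optimal plan length = 2; 2 > 1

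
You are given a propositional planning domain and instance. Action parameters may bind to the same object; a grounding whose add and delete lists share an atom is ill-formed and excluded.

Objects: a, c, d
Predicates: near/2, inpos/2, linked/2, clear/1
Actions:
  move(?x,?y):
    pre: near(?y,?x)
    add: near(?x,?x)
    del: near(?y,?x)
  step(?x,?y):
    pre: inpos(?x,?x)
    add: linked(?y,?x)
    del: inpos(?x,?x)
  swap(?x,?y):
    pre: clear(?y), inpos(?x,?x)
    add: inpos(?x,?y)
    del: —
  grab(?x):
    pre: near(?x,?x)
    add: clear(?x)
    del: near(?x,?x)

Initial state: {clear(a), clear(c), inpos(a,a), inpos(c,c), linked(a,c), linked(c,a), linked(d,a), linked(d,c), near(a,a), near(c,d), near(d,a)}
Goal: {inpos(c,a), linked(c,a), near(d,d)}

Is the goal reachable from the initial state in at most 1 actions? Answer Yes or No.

No

1. move(d,c)  →  {clear(a), clear(c), inpos(a,a), inpos(c,c), linked(a,c), linked(c,a), linked(d,a), linked(d,c), near(a,a), near(d,a), near(d,d)}
2. swap(c,a)  →  {clear(a), clear(c), inpos(a,a), inpos(c,a), inpos(c,c), linked(a,c), linked(c,a), linked(d,a), linked(d,c), near(a,a), near(d,a), near(d,d)}
optimal plan length = 2; 2 > 1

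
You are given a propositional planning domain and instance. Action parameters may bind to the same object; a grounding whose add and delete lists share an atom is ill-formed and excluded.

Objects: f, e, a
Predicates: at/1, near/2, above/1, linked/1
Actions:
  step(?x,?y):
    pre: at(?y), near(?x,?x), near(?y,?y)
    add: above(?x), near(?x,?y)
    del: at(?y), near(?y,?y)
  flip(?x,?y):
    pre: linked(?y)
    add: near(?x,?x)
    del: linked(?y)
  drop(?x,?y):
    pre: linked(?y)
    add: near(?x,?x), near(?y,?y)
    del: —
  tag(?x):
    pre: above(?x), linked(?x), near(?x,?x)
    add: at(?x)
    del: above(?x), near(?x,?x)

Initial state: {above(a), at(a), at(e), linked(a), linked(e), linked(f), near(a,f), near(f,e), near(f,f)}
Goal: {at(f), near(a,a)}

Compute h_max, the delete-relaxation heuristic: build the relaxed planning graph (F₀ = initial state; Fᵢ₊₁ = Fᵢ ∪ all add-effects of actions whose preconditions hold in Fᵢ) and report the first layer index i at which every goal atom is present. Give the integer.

3

F0 = init (9 atoms)
F1 = F0 ∪ {near(a,a), near(e,e)}  (11 atoms)
F2 = F1 ∪ {above(e), above(f), near(a,e), near(e,a), near(f,a)}  (16 atoms)
F3 = F2 ∪ {at(f)}  (17 atoms)
goal ⊆ F3  ⇒  h_max = 3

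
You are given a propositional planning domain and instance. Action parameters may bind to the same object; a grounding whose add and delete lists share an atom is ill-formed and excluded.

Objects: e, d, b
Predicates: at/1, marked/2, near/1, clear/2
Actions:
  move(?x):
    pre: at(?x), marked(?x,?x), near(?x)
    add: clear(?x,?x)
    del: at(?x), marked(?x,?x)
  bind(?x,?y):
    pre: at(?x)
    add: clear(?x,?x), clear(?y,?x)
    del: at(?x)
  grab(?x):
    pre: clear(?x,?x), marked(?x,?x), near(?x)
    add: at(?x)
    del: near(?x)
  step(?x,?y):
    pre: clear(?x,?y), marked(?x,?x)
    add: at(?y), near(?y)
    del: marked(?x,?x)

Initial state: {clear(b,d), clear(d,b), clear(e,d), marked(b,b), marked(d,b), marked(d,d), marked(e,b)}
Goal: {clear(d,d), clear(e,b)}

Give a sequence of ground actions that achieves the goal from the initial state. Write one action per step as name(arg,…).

step(d,b); bind(b,e); step(b,d); bind(d,e)

1. step(d,b)  →  {at(b), clear(b,d), clear(d,b), clear(e,d), marked(b,b), marked(d,b), marked(e,b), near(b)}
2. bind(b,e)  →  {clear(b,b), clear(b,d), clear(d,b), clear(e,b), clear(e,d), marked(b,b), marked(d,b), marked(e,b), near(b)}
3. step(b,d)  →  {at(d), clear(b,b), clear(b,d), clear(d,b), clear(e,b), clear(e,d), marked(d,b), marked(e,b), near(b), near(d)}
4. bind(d,e)  →  {clear(b,b), clear(b,d), clear(d,b), clear(d,d), clear(e,b), clear(e,d), marked(d,b), marked(e,b), near(b), near(d)}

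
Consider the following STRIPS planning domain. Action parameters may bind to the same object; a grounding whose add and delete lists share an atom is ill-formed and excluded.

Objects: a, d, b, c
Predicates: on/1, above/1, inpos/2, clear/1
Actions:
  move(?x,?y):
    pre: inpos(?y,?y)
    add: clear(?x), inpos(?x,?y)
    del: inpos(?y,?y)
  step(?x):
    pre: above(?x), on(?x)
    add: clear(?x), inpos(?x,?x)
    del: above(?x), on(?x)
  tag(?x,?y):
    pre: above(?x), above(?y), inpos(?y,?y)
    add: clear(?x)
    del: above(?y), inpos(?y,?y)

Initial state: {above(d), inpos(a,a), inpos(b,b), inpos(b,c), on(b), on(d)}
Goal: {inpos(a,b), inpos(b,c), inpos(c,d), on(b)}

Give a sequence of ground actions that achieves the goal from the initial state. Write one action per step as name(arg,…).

1. move(a,b)  →  {above(d), clear(a), inpos(a,a), inpos(a,b), inpos(b,c), on(b), on(d)}
2. step(d)  →  {clear(a), clear(d), inpos(a,a), inpos(a,b), inpos(b,c), inpos(d,d), on(b)}
3. move(c,d)  →  {clear(a), clear(c), clear(d), inpos(a,a), inpos(a,b), inpos(b,c), inpos(c,d), on(b)}

move(a,b); step(d); move(c,d)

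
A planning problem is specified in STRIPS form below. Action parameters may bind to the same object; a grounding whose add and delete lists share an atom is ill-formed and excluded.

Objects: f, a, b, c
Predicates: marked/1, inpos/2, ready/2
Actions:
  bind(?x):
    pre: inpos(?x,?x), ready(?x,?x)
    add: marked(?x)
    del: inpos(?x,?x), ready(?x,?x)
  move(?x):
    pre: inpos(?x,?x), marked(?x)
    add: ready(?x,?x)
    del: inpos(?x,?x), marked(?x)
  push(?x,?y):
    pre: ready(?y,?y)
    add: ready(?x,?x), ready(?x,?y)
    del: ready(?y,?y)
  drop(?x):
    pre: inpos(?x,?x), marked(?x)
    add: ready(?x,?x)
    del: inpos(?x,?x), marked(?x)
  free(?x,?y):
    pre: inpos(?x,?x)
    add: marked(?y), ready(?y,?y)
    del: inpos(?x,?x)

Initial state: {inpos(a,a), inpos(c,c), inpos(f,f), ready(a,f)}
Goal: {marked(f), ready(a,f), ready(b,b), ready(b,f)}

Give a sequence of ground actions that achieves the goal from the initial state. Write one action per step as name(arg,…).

free(f,f); push(b,f)

1. free(f,f)  →  {inpos(a,a), inpos(c,c), marked(f), ready(a,f), ready(f,f)}
2. push(b,f)  →  {inpos(a,a), inpos(c,c), marked(f), ready(a,f), ready(b,b), ready(b,f)}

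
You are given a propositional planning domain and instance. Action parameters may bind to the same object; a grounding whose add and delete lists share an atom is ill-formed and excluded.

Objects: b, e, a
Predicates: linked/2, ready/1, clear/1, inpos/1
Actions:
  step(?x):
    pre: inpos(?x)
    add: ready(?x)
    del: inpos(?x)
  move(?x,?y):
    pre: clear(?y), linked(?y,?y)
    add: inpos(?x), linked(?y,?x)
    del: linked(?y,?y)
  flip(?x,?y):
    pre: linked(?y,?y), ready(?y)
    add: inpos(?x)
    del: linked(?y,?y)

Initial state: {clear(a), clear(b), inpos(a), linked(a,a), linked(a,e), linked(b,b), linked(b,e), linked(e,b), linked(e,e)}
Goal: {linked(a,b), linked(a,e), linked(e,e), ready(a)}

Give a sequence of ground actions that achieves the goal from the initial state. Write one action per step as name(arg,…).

step(a); move(b,a)

1. step(a)  →  {clear(a), clear(b), linked(a,a), linked(a,e), linked(b,b), linked(b,e), linked(e,b), linked(e,e), ready(a)}
2. move(b,a)  →  {clear(a), clear(b), inpos(b), linked(a,b), linked(a,e), linked(b,b), linked(b,e), linked(e,b), linked(e,e), ready(a)}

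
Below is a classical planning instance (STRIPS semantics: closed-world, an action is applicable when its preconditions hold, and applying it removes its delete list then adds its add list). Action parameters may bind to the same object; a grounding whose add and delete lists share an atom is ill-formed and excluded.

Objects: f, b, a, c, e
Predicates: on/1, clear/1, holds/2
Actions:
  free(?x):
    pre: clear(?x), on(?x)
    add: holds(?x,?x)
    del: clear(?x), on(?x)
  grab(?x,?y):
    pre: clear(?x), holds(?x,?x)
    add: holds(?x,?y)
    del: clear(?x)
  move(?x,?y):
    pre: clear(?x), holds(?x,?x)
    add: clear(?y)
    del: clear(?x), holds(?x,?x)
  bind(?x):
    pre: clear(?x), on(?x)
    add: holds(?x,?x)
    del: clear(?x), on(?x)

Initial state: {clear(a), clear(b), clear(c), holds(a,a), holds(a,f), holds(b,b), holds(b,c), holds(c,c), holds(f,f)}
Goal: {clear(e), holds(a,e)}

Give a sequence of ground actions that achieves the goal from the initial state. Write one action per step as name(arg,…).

grab(a,e); move(b,e)

1. grab(a,e)  →  {clear(b), clear(c), holds(a,a), holds(a,e), holds(a,f), holds(b,b), holds(b,c), holds(c,c), holds(f,f)}
2. move(b,e)  →  {clear(c), clear(e), holds(a,a), holds(a,e), holds(a,f), holds(b,c), holds(c,c), holds(f,f)}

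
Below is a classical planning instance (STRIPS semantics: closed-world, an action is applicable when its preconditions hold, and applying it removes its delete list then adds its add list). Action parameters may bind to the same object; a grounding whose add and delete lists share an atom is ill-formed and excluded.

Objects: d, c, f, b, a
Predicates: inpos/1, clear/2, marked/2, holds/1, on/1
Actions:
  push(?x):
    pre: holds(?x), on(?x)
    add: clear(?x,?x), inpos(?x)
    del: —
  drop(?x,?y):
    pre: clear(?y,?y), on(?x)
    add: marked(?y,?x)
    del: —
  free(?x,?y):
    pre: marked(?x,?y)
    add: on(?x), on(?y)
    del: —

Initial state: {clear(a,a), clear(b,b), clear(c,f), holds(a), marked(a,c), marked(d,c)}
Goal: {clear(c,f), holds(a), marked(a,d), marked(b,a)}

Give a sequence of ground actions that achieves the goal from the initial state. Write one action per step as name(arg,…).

free(d,c); drop(d,a); free(a,d); drop(a,b)

1. free(d,c)  →  {clear(a,a), clear(b,b), clear(c,f), holds(a), marked(a,c), marked(d,c), on(c), on(d)}
2. drop(d,a)  →  {clear(a,a), clear(b,b), clear(c,f), holds(a), marked(a,c), marked(a,d), marked(d,c), on(c), on(d)}
3. free(a,d)  →  {clear(a,a), clear(b,b), clear(c,f), holds(a), marked(a,c), marked(a,d), marked(d,c), on(a), on(c), on(d)}
4. drop(a,b)  →  {clear(a,a), clear(b,b), clear(c,f), holds(a), marked(a,c), marked(a,d), marked(b,a), marked(d,c), on(a), on(c), on(d)}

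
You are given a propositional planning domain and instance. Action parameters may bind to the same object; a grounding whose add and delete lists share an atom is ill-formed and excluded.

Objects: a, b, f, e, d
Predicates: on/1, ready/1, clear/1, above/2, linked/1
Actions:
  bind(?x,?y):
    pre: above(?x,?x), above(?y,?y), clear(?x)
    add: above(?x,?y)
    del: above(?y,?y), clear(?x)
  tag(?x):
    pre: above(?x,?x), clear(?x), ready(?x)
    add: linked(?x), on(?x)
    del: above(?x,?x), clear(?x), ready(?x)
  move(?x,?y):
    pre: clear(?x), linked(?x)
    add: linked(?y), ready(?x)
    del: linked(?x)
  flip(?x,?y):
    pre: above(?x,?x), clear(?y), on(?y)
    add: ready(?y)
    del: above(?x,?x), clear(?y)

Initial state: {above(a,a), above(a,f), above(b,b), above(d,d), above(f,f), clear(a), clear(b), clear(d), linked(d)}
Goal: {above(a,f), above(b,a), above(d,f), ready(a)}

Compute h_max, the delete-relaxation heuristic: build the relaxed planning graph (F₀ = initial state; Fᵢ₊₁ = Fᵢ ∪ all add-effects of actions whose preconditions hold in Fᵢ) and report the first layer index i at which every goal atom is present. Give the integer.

2

F0 = init (9 atoms)
F1 = F0 ∪ {above(a,b), above(a,d), above(b,a), above(b,d), above(b,f), above(d,a), above(d,b), above(d,f), linked(a), linked(b), linked(e), linked(f), ready(d)}  (22 atoms)
F2 = F1 ∪ {on(d), ready(a), ready(b)}  (25 atoms)
goal ⊆ F2  ⇒  h_max = 2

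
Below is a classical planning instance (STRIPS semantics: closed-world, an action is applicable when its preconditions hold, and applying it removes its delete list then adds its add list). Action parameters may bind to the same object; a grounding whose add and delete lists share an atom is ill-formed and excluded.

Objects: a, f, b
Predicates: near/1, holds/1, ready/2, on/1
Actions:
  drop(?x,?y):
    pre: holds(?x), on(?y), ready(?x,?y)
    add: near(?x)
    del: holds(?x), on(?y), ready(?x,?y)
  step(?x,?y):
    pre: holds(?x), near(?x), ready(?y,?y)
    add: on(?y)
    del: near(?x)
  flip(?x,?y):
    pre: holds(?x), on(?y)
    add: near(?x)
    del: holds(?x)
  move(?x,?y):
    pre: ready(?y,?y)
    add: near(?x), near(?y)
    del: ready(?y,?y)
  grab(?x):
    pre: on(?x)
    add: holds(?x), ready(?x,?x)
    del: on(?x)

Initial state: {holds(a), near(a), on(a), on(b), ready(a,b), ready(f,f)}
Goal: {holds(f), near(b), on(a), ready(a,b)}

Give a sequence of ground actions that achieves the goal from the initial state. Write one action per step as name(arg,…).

step(a,f); move(b,f); grab(f)

1. step(a,f)  →  {holds(a), on(a), on(b), on(f), ready(a,b), ready(f,f)}
2. move(b,f)  →  {holds(a), near(b), near(f), on(a), on(b), on(f), ready(a,b)}
3. grab(f)  →  {holds(a), holds(f), near(b), near(f), on(a), on(b), ready(a,b), ready(f,f)}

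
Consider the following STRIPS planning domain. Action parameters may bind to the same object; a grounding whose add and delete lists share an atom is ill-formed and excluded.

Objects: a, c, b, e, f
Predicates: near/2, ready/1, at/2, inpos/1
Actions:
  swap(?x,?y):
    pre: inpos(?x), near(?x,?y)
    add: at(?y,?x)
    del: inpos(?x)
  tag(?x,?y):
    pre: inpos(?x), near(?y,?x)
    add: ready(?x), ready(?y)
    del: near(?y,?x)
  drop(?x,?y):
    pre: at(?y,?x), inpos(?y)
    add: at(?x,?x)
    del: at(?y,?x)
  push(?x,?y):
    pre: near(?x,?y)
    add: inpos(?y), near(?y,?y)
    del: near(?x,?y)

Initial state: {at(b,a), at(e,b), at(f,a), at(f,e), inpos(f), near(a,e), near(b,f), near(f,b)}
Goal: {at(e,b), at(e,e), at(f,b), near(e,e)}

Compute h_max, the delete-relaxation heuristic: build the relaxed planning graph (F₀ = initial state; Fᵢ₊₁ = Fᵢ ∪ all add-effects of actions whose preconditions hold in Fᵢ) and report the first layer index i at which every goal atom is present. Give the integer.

2

F0 = init (8 atoms)
F1 = F0 ∪ {at(a,a), at(b,f), at(e,e), inpos(b), inpos(e), near(b,b), near(e,e), near(f,f), ready(b), ready(f)}  (18 atoms)
F2 = F1 ∪ {at(b,b), at(f,b), at(f,f), ready(a), ready(e)}  (23 atoms)
goal ⊆ F2  ⇒  h_max = 2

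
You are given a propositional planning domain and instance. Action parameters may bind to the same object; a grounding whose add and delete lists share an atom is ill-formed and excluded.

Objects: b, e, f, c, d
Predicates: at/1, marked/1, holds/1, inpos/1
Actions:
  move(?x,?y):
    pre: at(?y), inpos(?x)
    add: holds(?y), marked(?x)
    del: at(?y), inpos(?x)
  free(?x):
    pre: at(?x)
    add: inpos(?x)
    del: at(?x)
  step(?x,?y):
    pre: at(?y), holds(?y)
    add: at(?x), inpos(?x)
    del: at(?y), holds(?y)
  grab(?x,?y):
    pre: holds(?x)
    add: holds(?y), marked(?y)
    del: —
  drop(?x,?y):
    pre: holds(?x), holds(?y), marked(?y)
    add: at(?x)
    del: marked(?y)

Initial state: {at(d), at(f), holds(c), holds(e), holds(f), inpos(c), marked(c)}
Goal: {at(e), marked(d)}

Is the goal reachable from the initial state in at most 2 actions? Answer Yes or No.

Yes

1. step(e,f)  →  {at(d), at(e), holds(c), holds(e), inpos(c), inpos(e), marked(c)}
2. grab(e,d)  →  {at(d), at(e), holds(c), holds(d), holds(e), inpos(c), inpos(e), marked(c), marked(d)}
optimal plan length = 2; 2 ≤ 2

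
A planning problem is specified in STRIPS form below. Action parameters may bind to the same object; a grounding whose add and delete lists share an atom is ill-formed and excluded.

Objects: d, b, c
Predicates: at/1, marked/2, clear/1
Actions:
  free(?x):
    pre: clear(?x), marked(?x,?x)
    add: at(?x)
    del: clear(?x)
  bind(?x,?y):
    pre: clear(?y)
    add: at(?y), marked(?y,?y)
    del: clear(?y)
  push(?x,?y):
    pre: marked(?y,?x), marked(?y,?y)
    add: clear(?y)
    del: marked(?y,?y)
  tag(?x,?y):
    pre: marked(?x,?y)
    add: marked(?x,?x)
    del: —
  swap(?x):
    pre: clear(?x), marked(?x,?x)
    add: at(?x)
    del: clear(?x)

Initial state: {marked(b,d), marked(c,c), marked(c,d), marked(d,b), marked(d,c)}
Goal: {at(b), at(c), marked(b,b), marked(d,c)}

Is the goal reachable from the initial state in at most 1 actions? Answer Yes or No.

No

1. push(d,c)  →  {clear(c), marked(b,d), marked(c,d), marked(d,b), marked(d,c)}
2. bind(d,c)  →  {at(c), marked(b,d), marked(c,c), marked(c,d), marked(d,b), marked(d,c)}
3. tag(b,d)  →  {at(c), marked(b,b), marked(b,d), marked(c,c), marked(c,d), marked(d,b), marked(d,c)}
4. push(d,b)  →  {at(c), clear(b), marked(b,d), marked(c,c), marked(c,d), marked(d,b), marked(d,c)}
5. bind(d,b)  →  {at(b), at(c), marked(b,b), marked(b,d), marked(c,c), marked(c,d), marked(d,b), marked(d,c)}
optimal plan length = 5; 5 > 1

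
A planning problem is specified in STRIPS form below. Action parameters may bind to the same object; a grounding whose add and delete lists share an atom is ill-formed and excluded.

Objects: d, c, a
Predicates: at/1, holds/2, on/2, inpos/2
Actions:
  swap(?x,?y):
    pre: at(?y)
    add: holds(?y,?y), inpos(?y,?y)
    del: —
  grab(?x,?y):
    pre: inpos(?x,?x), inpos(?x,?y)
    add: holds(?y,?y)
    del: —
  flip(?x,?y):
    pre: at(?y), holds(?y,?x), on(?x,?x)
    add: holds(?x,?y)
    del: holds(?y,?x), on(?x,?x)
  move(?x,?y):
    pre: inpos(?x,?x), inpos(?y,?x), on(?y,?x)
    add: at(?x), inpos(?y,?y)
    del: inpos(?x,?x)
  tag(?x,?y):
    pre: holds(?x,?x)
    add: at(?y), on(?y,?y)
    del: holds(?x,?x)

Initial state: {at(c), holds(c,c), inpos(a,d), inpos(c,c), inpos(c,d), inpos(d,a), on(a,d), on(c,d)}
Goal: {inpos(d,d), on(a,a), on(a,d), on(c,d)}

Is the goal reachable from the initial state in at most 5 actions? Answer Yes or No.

Yes

1. tag(c,d)  →  {at(c), at(d), inpos(a,d), inpos(c,c), inpos(c,d), inpos(d,a), on(a,d), on(c,d), on(d,d)}
2. swap(d,d)  →  {at(c), at(d), holds(d,d), inpos(a,d), inpos(c,c), inpos(c,d), inpos(d,a), inpos(d,d), on(a,d), on(c,d), on(d,d)}
3. tag(d,a)  →  {at(a), at(c), at(d), inpos(a,d), inpos(c,c), inpos(c,d), inpos(d,a), inpos(d,d), on(a,a), on(a,d), on(c,d), on(d,d)}
optimal plan length = 3; 3 ≤ 5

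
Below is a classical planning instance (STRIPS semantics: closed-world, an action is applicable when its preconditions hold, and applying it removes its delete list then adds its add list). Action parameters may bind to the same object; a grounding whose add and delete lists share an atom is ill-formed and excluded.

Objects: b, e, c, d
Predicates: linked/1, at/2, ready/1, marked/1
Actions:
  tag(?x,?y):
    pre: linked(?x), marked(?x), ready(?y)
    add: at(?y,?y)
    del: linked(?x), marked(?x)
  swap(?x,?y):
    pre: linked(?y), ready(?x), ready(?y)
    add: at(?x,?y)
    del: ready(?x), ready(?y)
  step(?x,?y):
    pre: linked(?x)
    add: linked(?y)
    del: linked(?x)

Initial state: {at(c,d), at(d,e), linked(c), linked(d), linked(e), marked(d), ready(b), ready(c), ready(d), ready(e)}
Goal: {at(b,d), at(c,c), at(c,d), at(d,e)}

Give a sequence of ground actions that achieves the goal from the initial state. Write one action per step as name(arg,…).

1. swap(b,d)  →  {at(b,d), at(c,d), at(d,e), linked(c), linked(d), linked(e), marked(d), ready(c), ready(e)}
2. tag(d,c)  →  {at(b,d), at(c,c), at(c,d), at(d,e), linked(c), linked(e), ready(c), ready(e)}

swap(b,d); tag(d,c)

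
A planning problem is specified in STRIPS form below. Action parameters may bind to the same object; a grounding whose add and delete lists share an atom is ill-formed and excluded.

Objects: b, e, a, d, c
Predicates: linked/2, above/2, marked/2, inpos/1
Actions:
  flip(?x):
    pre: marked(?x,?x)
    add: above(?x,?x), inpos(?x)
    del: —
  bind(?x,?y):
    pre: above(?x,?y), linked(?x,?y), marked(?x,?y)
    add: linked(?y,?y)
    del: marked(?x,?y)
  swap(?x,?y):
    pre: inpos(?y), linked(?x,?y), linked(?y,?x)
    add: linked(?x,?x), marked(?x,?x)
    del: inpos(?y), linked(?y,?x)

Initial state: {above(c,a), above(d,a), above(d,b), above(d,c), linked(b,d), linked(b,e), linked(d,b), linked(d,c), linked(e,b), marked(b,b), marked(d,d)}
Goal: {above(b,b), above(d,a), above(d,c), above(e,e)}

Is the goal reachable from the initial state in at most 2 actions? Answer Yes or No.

1. flip(b)  →  {above(b,b), above(c,a), above(d,a), above(d,b), above(d,c), inpos(b), linked(b,d), linked(b,e), linked(d,b), linked(d,c), linked(e,b), marked(b,b), marked(d,d)}
2. swap(e,b)  →  {above(b,b), above(c,a), above(d,a), above(d,b), above(d,c), linked(b,d), linked(d,b), linked(d,c), linked(e,b), linked(e,e), marked(b,b), marked(d,d), marked(e,e)}
3. flip(e)  →  {above(b,b), above(c,a), above(d,a), above(d,b), above(d,c), above(e,e), inpos(e), linked(b,d), linked(d,b), linked(d,c), linked(e,b), linked(e,e), marked(b,b), marked(d,d), marked(e,e)}
optimal plan length = 3; 3 > 2

No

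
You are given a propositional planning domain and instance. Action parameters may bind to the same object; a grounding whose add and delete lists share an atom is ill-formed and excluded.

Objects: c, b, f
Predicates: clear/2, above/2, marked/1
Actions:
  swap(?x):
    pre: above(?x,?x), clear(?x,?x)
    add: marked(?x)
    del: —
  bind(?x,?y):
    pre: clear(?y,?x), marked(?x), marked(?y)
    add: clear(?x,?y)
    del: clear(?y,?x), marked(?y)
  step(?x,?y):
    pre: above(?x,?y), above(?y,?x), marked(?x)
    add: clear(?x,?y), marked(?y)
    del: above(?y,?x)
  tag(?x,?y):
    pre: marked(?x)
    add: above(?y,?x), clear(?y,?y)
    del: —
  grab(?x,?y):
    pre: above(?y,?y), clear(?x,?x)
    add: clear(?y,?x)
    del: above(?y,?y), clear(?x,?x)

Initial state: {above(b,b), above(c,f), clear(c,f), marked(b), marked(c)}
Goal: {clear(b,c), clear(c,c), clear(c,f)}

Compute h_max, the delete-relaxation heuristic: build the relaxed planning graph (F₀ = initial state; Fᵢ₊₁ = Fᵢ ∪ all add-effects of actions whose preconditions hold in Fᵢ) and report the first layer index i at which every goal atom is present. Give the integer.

2

F0 = init (5 atoms)
F1 = F0 ∪ {above(b,c), above(c,b), above(c,c), above(f,b), above(f,c), clear(b,b), clear(c,c), clear(f,f)}  (13 atoms)
F2 = F1 ∪ {clear(b,c), clear(b,f), clear(c,b), marked(f)}  (17 atoms)
goal ⊆ F2  ⇒  h_max = 2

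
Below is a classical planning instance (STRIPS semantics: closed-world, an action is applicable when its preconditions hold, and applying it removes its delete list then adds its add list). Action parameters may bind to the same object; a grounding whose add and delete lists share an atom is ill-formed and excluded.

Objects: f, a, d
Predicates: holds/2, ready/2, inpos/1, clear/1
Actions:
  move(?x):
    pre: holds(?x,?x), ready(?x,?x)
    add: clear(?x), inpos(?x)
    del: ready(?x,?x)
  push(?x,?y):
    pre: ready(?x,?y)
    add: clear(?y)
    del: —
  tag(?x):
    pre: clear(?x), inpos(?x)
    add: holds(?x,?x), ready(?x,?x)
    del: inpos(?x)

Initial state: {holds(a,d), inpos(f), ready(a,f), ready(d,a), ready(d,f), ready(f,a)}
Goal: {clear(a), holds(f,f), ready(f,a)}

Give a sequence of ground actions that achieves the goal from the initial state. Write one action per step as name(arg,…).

1. push(f,a)  →  {clear(a), holds(a,d), inpos(f), ready(a,f), ready(d,a), ready(d,f), ready(f,a)}
2. push(a,f)  →  {clear(a), clear(f), holds(a,d), inpos(f), ready(a,f), ready(d,a), ready(d,f), ready(f,a)}
3. tag(f)  →  {clear(a), clear(f), holds(a,d), holds(f,f), ready(a,f), ready(d,a), ready(d,f), ready(f,a), ready(f,f)}

push(f,a); push(a,f); tag(f)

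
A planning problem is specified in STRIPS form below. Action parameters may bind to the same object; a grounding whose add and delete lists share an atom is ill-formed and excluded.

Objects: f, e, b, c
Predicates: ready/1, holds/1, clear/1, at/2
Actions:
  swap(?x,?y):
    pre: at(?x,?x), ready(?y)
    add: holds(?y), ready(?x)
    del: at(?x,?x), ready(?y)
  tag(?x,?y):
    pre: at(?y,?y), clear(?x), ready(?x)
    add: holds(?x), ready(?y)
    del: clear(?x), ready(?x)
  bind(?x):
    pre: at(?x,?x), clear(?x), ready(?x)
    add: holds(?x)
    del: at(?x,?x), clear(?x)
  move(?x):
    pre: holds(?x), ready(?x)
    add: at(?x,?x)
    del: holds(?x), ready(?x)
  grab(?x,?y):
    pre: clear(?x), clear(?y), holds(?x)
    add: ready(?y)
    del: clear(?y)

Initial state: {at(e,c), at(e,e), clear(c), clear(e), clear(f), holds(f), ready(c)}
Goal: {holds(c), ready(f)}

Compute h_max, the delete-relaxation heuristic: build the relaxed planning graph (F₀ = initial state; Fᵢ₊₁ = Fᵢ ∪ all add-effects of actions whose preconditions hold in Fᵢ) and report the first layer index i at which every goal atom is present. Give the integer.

1

F0 = init (7 atoms)
F1 = F0 ∪ {holds(c), ready(e), ready(f)}  (10 atoms)
goal ⊆ F1  ⇒  h_max = 1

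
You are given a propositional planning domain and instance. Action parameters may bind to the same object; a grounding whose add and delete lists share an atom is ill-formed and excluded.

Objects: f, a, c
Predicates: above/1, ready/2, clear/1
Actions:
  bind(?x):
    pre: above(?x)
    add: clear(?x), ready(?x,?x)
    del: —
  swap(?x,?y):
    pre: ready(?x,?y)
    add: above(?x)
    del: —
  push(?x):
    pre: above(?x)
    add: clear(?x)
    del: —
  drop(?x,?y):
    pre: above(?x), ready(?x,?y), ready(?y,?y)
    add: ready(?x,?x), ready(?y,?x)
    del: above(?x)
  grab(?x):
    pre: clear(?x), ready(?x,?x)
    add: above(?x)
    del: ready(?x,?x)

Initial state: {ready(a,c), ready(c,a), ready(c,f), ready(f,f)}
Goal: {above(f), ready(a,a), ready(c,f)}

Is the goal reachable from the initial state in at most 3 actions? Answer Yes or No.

1. swap(f,f)  →  {above(f), ready(a,c), ready(c,a), ready(c,f), ready(f,f)}
2. swap(a,c)  →  {above(a), above(f), ready(a,c), ready(c,a), ready(c,f), ready(f,f)}
3. bind(a)  →  {above(a), above(f), clear(a), ready(a,a), ready(a,c), ready(c,a), ready(c,f), ready(f,f)}
optimal plan length = 3; 3 ≤ 3

Yes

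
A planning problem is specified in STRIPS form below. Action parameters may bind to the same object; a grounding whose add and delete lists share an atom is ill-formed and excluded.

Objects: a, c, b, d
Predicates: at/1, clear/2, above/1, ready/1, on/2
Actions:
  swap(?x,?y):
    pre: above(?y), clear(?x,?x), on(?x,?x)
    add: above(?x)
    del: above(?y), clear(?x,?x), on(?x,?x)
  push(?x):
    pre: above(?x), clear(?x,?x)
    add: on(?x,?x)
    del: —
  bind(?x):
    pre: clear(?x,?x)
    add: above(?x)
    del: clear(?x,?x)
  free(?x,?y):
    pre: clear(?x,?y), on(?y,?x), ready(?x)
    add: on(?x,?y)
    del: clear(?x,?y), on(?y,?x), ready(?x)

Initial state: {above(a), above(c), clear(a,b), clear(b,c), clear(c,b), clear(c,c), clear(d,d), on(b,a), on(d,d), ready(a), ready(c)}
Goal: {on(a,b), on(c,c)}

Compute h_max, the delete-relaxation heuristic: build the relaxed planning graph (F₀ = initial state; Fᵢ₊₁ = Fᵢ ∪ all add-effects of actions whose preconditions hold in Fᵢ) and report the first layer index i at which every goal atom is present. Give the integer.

F0 = init (11 atoms)
F1 = F0 ∪ {above(d), on(a,b), on(c,c)}  (14 atoms)
goal ⊆ F1  ⇒  h_max = 1

1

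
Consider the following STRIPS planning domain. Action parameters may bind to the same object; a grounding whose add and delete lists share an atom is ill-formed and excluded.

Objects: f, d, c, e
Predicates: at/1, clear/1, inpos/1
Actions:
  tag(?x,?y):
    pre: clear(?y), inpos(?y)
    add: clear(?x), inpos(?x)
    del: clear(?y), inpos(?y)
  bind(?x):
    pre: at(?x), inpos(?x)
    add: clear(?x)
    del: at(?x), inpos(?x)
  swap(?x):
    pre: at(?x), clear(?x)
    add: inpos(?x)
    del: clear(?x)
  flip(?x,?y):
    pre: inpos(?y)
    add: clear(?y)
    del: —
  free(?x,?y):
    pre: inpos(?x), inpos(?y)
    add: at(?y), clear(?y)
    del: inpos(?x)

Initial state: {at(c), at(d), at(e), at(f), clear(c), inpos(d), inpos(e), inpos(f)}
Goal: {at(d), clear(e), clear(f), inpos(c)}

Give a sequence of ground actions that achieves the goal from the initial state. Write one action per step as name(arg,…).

bind(f); bind(e); swap(c)

1. bind(f)  →  {at(c), at(d), at(e), clear(c), clear(f), inpos(d), inpos(e)}
2. bind(e)  →  {at(c), at(d), clear(c), clear(e), clear(f), inpos(d)}
3. swap(c)  →  {at(c), at(d), clear(e), clear(f), inpos(c), inpos(d)}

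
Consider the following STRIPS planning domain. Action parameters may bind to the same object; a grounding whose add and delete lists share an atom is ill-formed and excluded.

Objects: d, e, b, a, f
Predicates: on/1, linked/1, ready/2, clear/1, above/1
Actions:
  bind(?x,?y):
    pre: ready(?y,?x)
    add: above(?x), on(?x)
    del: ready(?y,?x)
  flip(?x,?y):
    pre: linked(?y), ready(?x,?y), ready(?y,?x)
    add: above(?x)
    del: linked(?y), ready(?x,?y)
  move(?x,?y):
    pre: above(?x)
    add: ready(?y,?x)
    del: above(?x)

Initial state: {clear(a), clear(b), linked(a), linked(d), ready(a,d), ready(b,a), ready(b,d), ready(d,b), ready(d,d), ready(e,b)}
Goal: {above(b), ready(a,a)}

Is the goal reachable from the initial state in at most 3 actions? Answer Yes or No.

Yes

1. bind(b,d)  →  {above(b), clear(a), clear(b), linked(a), linked(d), on(b), ready(a,d), ready(b,a), ready(b,d), ready(d,d), ready(e,b)}
2. bind(a,b)  →  {above(a), above(b), clear(a), clear(b), linked(a), linked(d), on(a), on(b), ready(a,d), ready(b,d), ready(d,d), ready(e,b)}
3. move(a,a)  →  {above(b), clear(a), clear(b), linked(a), linked(d), on(a), on(b), ready(a,a), ready(a,d), ready(b,d), ready(d,d), ready(e,b)}
optimal plan length = 3; 3 ≤ 3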